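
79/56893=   79/56893= 0.00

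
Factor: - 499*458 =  - 2^1*229^1*499^1 = - 228542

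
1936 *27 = 52272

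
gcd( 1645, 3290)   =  1645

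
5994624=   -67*(-89472)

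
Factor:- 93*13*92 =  - 111228 =- 2^2*3^1 * 13^1 * 23^1*31^1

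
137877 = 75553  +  62324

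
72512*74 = 5365888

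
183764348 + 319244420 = 503008768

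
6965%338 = 205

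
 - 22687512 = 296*( - 76647)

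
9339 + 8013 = 17352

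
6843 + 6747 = 13590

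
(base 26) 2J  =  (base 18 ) 3h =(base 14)51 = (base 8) 107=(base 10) 71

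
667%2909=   667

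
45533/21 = 2168 + 5/21 = 2168.24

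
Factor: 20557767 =3^1*317^1*21617^1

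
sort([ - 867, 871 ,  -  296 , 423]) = [ - 867,-296, 423,871]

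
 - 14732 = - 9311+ - 5421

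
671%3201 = 671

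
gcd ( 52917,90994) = 1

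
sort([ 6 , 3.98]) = [3.98,6 ] 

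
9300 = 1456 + 7844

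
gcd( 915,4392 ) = 183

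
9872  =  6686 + 3186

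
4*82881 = 331524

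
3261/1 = 3261= 3261.00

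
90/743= 90/743 = 0.12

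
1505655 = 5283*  285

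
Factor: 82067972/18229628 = 7^1*67^( - 1)*251^( - 1 )*271^( - 1) * 2930999^1 = 20516993/4557407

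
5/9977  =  5/9977  =  0.00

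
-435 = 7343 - 7778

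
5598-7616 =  - 2018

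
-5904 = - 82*72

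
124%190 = 124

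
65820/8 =16455/2  =  8227.50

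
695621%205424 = 79349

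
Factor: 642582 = 2^1 * 3^2*29^1 *1231^1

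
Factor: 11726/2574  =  41/9= 3^( - 2) * 41^1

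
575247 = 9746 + 565501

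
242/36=121/18 = 6.72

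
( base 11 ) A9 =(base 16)77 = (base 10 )119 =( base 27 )4B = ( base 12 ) 9B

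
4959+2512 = 7471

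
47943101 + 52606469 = 100549570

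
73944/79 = 936 = 936.00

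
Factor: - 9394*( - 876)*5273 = 2^3 * 3^1*7^1*11^1*61^1 *73^1*5273^1 = 43392276312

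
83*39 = 3237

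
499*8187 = 4085313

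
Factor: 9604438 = 2^1*4802219^1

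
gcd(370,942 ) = 2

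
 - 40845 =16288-57133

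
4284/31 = 138+6/31  =  138.19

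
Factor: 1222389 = 3^2*7^1 * 19403^1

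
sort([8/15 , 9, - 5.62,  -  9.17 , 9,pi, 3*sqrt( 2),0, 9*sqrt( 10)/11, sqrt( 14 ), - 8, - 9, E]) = [ - 9.17, - 9,-8, - 5.62,0, 8/15,9*sqrt( 10 )/11,E, pi, sqrt( 14 ),3 *sqrt ( 2), 9,9 ]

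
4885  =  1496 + 3389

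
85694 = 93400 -7706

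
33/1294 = 33/1294=0.03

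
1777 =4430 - 2653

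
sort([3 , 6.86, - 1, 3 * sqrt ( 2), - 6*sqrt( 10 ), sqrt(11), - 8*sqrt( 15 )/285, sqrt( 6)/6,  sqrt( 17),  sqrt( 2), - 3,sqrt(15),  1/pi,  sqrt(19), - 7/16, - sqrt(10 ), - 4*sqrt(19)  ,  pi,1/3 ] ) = [ - 6*sqrt(10), - 4 * sqrt (19), - sqrt(10), - 3 ,-1,  -  7/16,- 8*sqrt( 15)/285,1/pi, 1/3, sqrt(6) /6,sqrt( 2), 3, pi,sqrt( 11), sqrt(15 ), sqrt(17), 3*sqrt(2 ),  sqrt(19), 6.86 ]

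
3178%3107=71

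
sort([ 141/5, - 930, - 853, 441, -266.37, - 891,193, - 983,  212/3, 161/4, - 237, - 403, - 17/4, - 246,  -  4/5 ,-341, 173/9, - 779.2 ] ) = [ -983 , - 930,-891, - 853, - 779.2 ,-403,-341, - 266.37, -246 , - 237, - 17/4,-4/5, 173/9, 141/5, 161/4,212/3, 193,441]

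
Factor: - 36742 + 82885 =46143=3^3 * 1709^1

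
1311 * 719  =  942609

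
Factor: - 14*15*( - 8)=2^4*3^1*5^1*7^1 = 1680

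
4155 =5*831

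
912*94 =85728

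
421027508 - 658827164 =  - 237799656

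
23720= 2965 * 8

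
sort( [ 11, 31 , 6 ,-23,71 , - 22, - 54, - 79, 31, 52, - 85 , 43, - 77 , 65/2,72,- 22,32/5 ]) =[ - 85,-79, - 77, - 54,-23,  -  22, - 22, 6 , 32/5,11, 31,31,65/2,43, 52, 71,72]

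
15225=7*2175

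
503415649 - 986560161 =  - 483144512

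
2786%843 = 257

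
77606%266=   200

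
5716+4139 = 9855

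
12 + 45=57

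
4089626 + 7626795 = 11716421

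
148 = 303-155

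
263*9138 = 2403294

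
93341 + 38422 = 131763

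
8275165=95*87107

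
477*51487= 24559299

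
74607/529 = 74607/529 = 141.03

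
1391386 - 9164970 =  - 7773584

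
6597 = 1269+5328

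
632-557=75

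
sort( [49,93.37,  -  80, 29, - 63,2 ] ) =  [ - 80,- 63,2, 29,49,93.37]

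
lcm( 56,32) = 224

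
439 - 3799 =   -  3360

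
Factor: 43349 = 67^1*647^1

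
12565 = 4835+7730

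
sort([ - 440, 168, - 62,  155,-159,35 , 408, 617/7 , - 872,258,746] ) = [ - 872,-440 ,  -  159 , - 62,35, 617/7 , 155, 168,  258, 408, 746 ] 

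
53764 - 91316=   -  37552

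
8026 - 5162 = 2864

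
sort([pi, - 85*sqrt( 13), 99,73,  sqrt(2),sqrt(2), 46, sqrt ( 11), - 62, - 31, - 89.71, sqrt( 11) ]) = [ - 85*sqrt( 13 ), - 89.71 , -62,-31,  sqrt( 2 ), sqrt(2 ),pi, sqrt( 11),sqrt (11 ),46, 73, 99] 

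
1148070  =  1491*770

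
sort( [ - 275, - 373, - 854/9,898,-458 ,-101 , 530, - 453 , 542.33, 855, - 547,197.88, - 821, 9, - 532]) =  [ - 821, - 547, - 532, - 458, - 453, - 373,- 275 , -101, - 854/9,9, 197.88,530,  542.33, 855 , 898]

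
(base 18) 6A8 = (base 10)2132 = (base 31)26O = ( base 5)32012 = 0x854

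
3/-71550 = - 1 + 23849/23850 = -  0.00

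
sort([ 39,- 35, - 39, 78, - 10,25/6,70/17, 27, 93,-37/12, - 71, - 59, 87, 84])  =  [ - 71,- 59, - 39, - 35  ,  -  10, -37/12, 70/17, 25/6, 27,39,  78,84,87,93]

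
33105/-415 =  - 6621/83 = - 79.77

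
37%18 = 1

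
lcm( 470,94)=470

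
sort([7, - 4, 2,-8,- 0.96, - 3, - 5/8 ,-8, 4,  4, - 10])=[ - 10, - 8, - 8, - 4,-3, - 0.96 ,-5/8, 2, 4, 4 , 7]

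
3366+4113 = 7479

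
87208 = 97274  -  10066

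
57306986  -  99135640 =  - 41828654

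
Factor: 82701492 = 2^2*3^1 * 151^1* 45641^1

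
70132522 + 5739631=75872153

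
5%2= 1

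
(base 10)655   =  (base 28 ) NB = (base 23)15B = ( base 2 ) 1010001111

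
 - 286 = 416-702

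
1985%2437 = 1985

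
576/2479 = 576/2479 = 0.23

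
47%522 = 47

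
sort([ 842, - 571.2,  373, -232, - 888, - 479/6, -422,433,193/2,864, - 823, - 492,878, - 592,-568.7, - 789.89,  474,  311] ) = [ - 888, - 823, -789.89, - 592,-571.2, - 568.7, -492,-422,  -  232, - 479/6,193/2,  311,373, 433, 474,842, 864,  878] 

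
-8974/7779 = -2 + 6584/7779 = -  1.15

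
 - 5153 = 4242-9395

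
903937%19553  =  4499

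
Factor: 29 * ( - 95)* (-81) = 3^4*5^1*19^1*29^1 = 223155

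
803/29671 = 803/29671 = 0.03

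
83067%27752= 27563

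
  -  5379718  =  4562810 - 9942528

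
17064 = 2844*6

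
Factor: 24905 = 5^1*17^1*293^1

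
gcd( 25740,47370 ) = 30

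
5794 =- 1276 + 7070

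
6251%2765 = 721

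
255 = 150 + 105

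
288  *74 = 21312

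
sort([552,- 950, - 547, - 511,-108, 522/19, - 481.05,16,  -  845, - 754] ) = [ - 950, - 845, - 754, - 547 ,-511, - 481.05, - 108,16,  522/19,552 ] 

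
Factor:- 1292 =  - 2^2*17^1*19^1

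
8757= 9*973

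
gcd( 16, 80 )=16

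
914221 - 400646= 513575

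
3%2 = 1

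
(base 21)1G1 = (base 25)163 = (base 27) 11M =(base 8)1412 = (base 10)778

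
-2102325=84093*(  -  25 )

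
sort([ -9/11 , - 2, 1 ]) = [ - 2, - 9/11,1 ]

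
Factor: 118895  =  5^1*7^1*43^1*79^1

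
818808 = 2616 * 313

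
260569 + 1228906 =1489475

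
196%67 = 62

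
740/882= 370/441 = 0.84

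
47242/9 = 5249 + 1/9 = 5249.11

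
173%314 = 173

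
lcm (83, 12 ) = 996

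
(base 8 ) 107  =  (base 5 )241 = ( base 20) 3b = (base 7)131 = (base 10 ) 71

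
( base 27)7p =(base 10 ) 214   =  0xD6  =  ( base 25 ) 8E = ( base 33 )6G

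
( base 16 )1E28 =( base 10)7720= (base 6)55424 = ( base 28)9NK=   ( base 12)4574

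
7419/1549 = 7419/1549 = 4.79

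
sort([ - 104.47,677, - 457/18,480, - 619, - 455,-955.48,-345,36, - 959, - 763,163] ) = [ - 959,-955.48, - 763 , - 619, - 455,-345, - 104.47, - 457/18,36,163,480,677 ] 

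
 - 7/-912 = 7/912=0.01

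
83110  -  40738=42372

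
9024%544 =320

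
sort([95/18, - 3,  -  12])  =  [- 12,-3, 95/18]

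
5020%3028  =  1992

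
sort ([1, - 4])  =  [ - 4,  1 ] 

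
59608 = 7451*8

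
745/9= 745/9 = 82.78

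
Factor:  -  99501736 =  - 2^3*61^1*203897^1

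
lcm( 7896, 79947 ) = 639576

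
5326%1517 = 775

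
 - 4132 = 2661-6793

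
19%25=19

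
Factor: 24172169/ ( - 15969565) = -5^( - 1) * 7^1*113^1*30559^1 *3193913^(- 1 ) 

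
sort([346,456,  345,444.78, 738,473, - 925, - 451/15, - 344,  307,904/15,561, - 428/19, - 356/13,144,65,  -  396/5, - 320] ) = [ - 925, - 344,-320, - 396/5, -451/15, - 356/13, - 428/19,904/15,  65, 144,307 , 345, 346, 444.78, 456,473,561,738]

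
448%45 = 43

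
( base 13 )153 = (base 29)85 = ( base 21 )B6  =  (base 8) 355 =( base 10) 237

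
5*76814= 384070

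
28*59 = 1652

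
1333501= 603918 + 729583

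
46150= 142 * 325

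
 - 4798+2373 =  - 2425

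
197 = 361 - 164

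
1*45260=45260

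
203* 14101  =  2862503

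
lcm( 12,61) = 732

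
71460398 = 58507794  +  12952604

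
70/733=70/733 = 0.10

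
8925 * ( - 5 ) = - 44625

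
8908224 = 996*8944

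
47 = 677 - 630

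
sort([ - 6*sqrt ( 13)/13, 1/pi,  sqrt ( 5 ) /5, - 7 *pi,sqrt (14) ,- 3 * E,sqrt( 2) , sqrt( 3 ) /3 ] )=[ - 7*  pi, - 3 * E, - 6*sqrt( 13)/13,1/pi,sqrt(5)/5, sqrt ( 3)/3,sqrt(2 ), sqrt(14) ]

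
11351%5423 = 505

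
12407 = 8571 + 3836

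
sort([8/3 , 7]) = [8/3,7] 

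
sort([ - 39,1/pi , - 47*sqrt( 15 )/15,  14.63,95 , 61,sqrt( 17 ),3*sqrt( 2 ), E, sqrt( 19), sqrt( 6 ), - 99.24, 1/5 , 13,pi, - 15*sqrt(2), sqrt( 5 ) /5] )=[  -  99.24, - 39, - 15*sqrt( 2 ),-47*sqrt(15)/15, 1/5,1/pi, sqrt(5 ) /5, sqrt(6 ), E, pi  ,  sqrt( 17 ) , 3*sqrt( 2), sqrt ( 19 ), 13, 14.63,61, 95] 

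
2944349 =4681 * 629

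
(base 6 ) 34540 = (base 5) 124311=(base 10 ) 4956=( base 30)5f6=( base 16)135C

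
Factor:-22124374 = - 2^1*283^1*39089^1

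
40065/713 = 40065/713 = 56.19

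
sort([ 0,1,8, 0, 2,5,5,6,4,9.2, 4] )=[ 0,0,1, 2, 4,4,5, 5,6,8,  9.2 ] 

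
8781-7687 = 1094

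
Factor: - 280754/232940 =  - 229/190  =  - 2^( - 1)*5^(-1 )*19^( - 1)*229^1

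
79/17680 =79/17680 = 0.00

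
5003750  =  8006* 625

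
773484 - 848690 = - 75206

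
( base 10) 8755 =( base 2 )10001000110011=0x2233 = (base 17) 1d50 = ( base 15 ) 28da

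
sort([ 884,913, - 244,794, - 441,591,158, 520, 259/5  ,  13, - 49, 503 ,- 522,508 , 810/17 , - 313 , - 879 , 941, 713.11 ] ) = [  -  879 ,-522, - 441 , - 313, - 244 ,-49, 13,810/17, 259/5,  158 , 503,508, 520 , 591, 713.11, 794,884, 913, 941 ]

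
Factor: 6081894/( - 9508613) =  - 2^1*3^2* 7^1*13^1 * 47^1*79^1*9508613^( - 1 ) 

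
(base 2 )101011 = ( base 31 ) 1c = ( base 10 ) 43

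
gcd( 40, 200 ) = 40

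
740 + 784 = 1524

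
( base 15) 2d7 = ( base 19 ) 1f6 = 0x28C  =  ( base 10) 652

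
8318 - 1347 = 6971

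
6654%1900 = 954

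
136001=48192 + 87809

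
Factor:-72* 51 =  - 3672 = - 2^3 * 3^3*17^1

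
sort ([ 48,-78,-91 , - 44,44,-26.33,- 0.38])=[ - 91, - 78,-44,  -  26.33, - 0.38, 44, 48 ] 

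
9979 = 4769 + 5210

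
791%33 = 32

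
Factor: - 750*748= -561000 = -2^3*3^1 * 5^3*11^1*17^1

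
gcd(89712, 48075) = 3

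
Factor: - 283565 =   -  5^1*56713^1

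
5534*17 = 94078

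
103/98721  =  103/98721 = 0.00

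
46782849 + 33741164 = 80524013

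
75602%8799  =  5210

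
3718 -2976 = 742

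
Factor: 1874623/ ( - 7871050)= - 2^( - 1)*5^(-2)*11^ ( - 2)*1301^(  -  1)* 1874623^1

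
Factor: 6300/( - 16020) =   -  5^1*7^1*89^( - 1) = - 35/89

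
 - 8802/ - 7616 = 1  +  593/3808 = 1.16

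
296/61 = 4 + 52/61 = 4.85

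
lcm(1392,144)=4176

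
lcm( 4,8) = 8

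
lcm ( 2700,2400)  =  21600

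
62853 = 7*8979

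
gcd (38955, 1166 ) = 53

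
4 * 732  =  2928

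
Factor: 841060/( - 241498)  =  -420530/120749 = - 2^1*5^1*11^1*3823^1*120749^( - 1 ) 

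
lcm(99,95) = 9405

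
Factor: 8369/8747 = 8369^1*8747^( - 1) 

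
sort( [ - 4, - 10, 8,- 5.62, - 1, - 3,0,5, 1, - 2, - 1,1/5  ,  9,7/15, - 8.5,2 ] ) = [ -10, - 8.5, - 5.62,  -  4,  -  3, - 2, - 1 ,-1,0,1/5,7/15  ,  1, 2, 5,8,9]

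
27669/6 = 9223/2 = 4611.50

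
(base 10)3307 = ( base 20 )857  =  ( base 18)A3D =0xceb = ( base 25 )577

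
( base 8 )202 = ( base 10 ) 130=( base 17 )7B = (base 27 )4m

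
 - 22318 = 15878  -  38196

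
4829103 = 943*5121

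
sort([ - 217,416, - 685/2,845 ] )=[ - 685/2, - 217,416,845 ]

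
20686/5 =4137 + 1/5 = 4137.20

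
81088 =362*224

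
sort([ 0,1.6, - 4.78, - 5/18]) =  [  -  4.78, - 5/18, 0, 1.6]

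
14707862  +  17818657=32526519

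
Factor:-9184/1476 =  - 56/9 = - 2^3  *  3^ ( - 2)  *7^1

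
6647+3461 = 10108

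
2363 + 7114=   9477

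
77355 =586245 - 508890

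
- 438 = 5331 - 5769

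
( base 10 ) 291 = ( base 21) di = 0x123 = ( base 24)c3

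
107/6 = 17 + 5/6  =  17.83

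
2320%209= 21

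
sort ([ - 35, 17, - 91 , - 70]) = [ - 91, - 70, - 35,17]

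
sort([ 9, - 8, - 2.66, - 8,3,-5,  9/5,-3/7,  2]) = [-8  ,-8, - 5,-2.66 , -3/7,  9/5,  2,3, 9 ]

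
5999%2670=659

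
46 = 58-12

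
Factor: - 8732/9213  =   - 236/249 = - 2^2*3^(  -  1)*59^1*83^(-1)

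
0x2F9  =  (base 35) LQ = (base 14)3c5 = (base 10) 761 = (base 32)NP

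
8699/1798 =8699/1798 = 4.84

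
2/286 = 1/143 = 0.01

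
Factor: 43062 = 2^1*3^1*7177^1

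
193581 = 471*411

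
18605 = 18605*1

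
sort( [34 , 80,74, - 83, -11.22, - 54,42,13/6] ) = [ - 83,- 54, - 11.22,  13/6,34, 42, 74,80 ] 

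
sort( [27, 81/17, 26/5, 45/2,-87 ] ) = [  -  87, 81/17, 26/5 , 45/2, 27]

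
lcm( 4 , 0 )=0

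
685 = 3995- 3310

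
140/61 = 140/61=2.30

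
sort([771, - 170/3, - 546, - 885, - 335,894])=[ - 885, - 546, - 335, - 170/3,  771, 894] 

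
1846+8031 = 9877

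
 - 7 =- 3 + -4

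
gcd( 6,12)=6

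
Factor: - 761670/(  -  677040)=9/8 = 2^(-3 )*3^2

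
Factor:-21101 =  - 21101^1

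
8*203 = 1624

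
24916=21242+3674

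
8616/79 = 109 + 5/79 = 109.06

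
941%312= 5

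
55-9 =46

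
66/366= 11/61 = 0.18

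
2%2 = 0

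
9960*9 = 89640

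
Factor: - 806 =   -  2^1*13^1*31^1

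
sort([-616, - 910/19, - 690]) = [ - 690,-616, - 910/19]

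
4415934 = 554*7971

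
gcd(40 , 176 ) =8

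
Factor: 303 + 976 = 1279^1 = 1279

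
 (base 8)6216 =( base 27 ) 4B1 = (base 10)3214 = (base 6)22514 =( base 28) 42m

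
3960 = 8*495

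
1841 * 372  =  684852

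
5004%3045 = 1959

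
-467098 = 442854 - 909952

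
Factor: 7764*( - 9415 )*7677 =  - 2^2 * 3^3*5^1*7^1*269^1*647^1*853^1 = -561173806620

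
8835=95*93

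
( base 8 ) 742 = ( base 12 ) 342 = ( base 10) 482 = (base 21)11K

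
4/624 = 1/156  =  0.01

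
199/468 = 199/468 = 0.43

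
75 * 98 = 7350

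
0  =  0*922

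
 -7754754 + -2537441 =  - 10292195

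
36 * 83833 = 3017988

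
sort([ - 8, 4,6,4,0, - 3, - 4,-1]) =[ - 8, - 4, - 3, - 1,0,4, 4,6 ] 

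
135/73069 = 135/73069 = 0.00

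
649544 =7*92792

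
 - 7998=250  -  8248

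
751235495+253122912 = 1004358407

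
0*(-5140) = 0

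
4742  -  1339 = 3403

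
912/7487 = 912/7487  =  0.12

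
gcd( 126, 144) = 18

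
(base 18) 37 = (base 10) 61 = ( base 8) 75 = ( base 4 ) 331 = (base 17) 3A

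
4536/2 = 2268 = 2268.00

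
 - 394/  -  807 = 394/807 = 0.49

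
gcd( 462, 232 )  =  2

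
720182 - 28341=691841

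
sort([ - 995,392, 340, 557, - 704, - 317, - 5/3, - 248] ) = [-995,  -  704, - 317, - 248, - 5/3, 340, 392, 557]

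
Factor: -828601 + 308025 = -2^7*7^2*83^1 = - 520576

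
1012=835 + 177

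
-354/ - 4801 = 354/4801 = 0.07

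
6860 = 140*49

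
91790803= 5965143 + 85825660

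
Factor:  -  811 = - 811^1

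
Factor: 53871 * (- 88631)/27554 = -2^( - 1)*3^1*23^( -1 )*263^1*337^1*599^( - 1 ) * 17957^1 = -4774640601/27554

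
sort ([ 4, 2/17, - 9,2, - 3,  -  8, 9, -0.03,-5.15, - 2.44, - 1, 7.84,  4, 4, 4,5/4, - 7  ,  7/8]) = [ - 9 , - 8, - 7, - 5.15, - 3, - 2.44, - 1, - 0.03,2/17, 7/8, 5/4,2, 4 , 4 , 4, 4,7.84, 9 ] 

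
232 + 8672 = 8904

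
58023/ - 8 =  - 7253 +1/8 = - 7252.88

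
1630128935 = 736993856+893135079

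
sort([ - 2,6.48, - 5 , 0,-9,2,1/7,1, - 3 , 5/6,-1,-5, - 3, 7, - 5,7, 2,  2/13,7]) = [ - 9, - 5, - 5, -5,-3, - 3, -2,-1, 0,1/7,2/13, 5/6,1,2,2,6.48,7  ,  7, 7]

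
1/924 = 1/924 = 0.00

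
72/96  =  3/4 = 0.75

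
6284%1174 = 414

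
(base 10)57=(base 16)39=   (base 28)21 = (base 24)29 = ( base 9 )63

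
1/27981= 1/27981 = 0.00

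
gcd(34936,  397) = 397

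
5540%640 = 420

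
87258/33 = 2644 + 2/11 = 2644.18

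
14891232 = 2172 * 6856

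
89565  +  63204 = 152769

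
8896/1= 8896 = 8896.00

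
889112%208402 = 55504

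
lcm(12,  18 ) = 36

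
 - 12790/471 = -28 + 398/471 = - 27.15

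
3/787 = 3/787 = 0.00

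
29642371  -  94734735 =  - 65092364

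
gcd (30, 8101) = 1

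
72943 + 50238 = 123181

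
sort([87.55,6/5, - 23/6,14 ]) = [ - 23/6,6/5, 14 , 87.55 ] 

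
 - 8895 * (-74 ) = 658230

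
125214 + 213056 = 338270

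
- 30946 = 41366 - 72312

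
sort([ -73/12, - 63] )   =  [ - 63,-73/12] 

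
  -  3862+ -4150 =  - 8012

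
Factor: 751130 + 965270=2^4*5^2*7^1 * 613^1 = 1716400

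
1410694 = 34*41491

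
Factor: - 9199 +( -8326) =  - 5^2*701^1 = - 17525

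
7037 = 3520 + 3517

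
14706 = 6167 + 8539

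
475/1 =475 = 475.00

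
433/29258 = 433/29258 = 0.01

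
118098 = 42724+75374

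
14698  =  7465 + 7233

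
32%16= 0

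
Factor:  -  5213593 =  - 7^1*11^1 * 67709^1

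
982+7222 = 8204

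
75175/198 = 379 + 133/198 = 379.67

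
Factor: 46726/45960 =2^( - 2 )*3^ (-1 )*5^( - 1 )* 61^1 = 61/60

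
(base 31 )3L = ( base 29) 3r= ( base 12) 96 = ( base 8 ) 162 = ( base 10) 114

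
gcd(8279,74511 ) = 8279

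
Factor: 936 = 2^3 * 3^2*13^1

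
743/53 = 743/53 = 14.02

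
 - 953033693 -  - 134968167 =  - 818065526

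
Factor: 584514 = 2^1*3^2*7^1*4639^1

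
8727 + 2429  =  11156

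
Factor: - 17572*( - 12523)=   220054156  =  2^2*7^1*23^1*191^1*1789^1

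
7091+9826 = 16917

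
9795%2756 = 1527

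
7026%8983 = 7026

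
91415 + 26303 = 117718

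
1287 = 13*99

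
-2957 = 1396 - 4353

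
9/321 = 3/107 = 0.03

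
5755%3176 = 2579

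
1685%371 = 201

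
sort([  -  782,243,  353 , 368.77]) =[ - 782,243,353 , 368.77]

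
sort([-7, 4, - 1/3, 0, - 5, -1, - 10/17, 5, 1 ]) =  [-7, - 5, - 1 , - 10/17, - 1/3,0,1, 4, 5 ] 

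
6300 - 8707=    - 2407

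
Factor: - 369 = -3^2 * 41^1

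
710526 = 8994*79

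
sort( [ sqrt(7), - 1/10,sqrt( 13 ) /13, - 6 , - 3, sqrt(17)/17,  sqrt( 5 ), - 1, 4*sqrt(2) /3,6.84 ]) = [ - 6, - 3, - 1,  -  1/10,sqrt( 17)/17,sqrt( 13 ) /13 , 4*sqrt( 2)/3,sqrt (5 ),  sqrt(7),6.84 ] 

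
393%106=75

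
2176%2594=2176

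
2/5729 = 2/5729 =0.00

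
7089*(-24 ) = - 170136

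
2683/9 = 298 + 1/9 = 298.11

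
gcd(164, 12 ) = 4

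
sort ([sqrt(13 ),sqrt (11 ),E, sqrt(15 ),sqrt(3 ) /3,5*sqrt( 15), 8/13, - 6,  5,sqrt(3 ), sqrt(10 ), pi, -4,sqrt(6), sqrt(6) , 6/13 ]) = [ - 6, - 4, 6/13, sqrt(3 ) /3,  8/13, sqrt( 3 ),sqrt( 6 ),  sqrt ( 6 ), E, pi , sqrt(10 ), sqrt(11), sqrt( 13 ), sqrt( 15 ), 5, 5  *sqrt(15)]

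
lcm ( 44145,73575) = 220725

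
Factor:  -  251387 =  - 251387^1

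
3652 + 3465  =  7117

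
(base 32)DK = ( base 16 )1b4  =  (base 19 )13i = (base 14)232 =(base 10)436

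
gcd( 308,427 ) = 7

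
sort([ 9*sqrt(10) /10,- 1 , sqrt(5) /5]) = [-1  ,  sqrt (5)/5,9*sqrt( 10 )/10]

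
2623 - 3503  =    -  880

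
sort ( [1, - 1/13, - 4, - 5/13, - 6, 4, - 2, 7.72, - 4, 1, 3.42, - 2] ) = [-6, - 4, - 4, - 2, - 2 , - 5/13, - 1/13,1 , 1,3.42,4, 7.72 ]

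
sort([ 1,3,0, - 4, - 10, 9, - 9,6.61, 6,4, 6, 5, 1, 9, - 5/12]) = [ - 10, - 9, - 4,-5/12,  0,  1,1,3,  4, 5,6, 6,  6.61 , 9,9]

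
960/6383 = 960/6383 = 0.15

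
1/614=1/614 = 0.00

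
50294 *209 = 10511446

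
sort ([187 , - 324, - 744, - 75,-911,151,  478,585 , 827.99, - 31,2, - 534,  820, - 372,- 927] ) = [  -  927, - 911, - 744,  -  534,- 372, - 324, - 75, - 31 , 2 , 151,187,478,585,820,827.99 ] 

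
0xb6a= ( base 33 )2MI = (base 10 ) 2922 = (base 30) 37C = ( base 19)81F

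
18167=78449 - 60282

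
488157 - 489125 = -968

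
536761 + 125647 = 662408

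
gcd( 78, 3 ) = 3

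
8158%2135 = 1753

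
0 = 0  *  492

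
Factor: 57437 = 19^1*3023^1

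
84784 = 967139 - 882355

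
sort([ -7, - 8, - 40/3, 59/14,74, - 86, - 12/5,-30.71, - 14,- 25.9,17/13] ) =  [ - 86, - 30.71, - 25.9,- 14, -40/3, - 8, - 7, - 12/5,17/13 , 59/14, 74 ] 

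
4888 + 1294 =6182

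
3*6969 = 20907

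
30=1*30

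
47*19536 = 918192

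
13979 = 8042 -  - 5937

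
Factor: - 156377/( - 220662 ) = 2^(-1) * 3^( - 2 ) * 41^( - 1 )*523^1 = 523/738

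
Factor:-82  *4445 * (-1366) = 497893340 = 2^2 * 5^1 * 7^1 *41^1*127^1*683^1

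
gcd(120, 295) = 5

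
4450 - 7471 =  - 3021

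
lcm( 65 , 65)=65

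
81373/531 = 81373/531  =  153.24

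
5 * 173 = 865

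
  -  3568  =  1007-4575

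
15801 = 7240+8561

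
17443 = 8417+9026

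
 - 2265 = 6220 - 8485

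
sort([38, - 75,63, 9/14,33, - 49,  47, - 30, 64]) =[ - 75,-49, - 30,9/14,33, 38, 47,63, 64]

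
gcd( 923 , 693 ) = 1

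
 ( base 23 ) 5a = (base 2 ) 1111101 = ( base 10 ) 125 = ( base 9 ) 148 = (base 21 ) 5K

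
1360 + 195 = 1555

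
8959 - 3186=5773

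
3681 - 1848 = 1833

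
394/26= 197/13 =15.15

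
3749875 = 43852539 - 40102664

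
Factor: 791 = 7^1*113^1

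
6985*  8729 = 60972065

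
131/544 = 131/544=0.24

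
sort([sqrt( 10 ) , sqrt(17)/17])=[sqrt(17)/17, sqrt (10)]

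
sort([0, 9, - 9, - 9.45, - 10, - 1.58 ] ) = [  -  10,- 9.45,-9,  -  1.58, 0,9]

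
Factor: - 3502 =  - 2^1*17^1*103^1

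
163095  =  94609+68486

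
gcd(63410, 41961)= 1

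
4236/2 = 2118= 2118.00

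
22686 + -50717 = - 28031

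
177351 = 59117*3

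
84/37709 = 12/5387=0.00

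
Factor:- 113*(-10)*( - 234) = -2^2*3^2*5^1* 13^1*113^1 = -264420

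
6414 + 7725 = 14139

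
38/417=38/417 = 0.09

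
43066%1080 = 946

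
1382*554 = 765628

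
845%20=5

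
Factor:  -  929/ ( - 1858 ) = 1/2 = 2^(-1) 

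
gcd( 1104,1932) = 276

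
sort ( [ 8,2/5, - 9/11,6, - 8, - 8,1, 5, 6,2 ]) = [ - 8,-8, - 9/11, 2/5,1, 2, 5, 6,6, 8 ]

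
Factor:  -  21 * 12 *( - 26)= 6552 = 2^3*3^2*7^1 * 13^1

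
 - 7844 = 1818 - 9662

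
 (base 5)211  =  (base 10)56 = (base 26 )24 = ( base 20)2G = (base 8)70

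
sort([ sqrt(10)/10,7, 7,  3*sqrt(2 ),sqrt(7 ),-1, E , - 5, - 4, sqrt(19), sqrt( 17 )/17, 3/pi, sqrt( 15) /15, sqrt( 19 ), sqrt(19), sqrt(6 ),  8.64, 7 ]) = [ - 5, - 4, - 1,sqrt(17 ) /17  ,  sqrt(15 )/15,  sqrt ( 10 )/10, 3/pi,sqrt(6 ) , sqrt(7), E, 3 * sqrt(2 ),sqrt(19), sqrt( 19), sqrt( 19), 7, 7, 7, 8.64 ]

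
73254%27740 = 17774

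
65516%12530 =2866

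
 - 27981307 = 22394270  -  50375577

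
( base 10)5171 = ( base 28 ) 6gj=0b1010000110011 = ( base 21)bf5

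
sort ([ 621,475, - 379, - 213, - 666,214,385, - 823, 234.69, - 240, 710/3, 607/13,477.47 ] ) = [  -  823, - 666 ,-379, - 240, - 213, 607/13, 214,234.69,  710/3, 385,475,477.47 , 621 ] 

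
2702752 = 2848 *949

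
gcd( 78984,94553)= 1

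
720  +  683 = 1403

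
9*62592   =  563328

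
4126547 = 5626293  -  1499746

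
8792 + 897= 9689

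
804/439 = 804/439 = 1.83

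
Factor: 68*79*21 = 2^2*3^1*7^1*17^1*79^1 = 112812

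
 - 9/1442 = -1 + 1433/1442 = - 0.01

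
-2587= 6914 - 9501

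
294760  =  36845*8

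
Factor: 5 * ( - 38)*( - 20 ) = 2^3 * 5^2*19^1 = 3800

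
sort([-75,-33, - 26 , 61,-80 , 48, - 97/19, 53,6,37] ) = [  -  80, - 75,  -  33,-26, - 97/19,  6, 37,  48,  53, 61]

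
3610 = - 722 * ( - 5)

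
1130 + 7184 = 8314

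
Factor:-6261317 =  - 19^1*157^1 * 2099^1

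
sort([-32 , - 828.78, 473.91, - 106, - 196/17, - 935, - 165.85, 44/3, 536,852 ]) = [ - 935, - 828.78, - 165.85, - 106,-32, - 196/17, 44/3,473.91, 536, 852 ] 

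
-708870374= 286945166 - 995815540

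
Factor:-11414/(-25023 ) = 26/57 = 2^1*3^( - 1 )*13^1*19^( - 1)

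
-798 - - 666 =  - 132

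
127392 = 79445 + 47947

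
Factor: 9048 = 2^3*3^1  *  13^1*29^1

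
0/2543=0 = 0.00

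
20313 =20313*1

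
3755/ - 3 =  - 3755/3 = -  1251.67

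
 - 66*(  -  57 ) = 3762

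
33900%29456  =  4444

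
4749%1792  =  1165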